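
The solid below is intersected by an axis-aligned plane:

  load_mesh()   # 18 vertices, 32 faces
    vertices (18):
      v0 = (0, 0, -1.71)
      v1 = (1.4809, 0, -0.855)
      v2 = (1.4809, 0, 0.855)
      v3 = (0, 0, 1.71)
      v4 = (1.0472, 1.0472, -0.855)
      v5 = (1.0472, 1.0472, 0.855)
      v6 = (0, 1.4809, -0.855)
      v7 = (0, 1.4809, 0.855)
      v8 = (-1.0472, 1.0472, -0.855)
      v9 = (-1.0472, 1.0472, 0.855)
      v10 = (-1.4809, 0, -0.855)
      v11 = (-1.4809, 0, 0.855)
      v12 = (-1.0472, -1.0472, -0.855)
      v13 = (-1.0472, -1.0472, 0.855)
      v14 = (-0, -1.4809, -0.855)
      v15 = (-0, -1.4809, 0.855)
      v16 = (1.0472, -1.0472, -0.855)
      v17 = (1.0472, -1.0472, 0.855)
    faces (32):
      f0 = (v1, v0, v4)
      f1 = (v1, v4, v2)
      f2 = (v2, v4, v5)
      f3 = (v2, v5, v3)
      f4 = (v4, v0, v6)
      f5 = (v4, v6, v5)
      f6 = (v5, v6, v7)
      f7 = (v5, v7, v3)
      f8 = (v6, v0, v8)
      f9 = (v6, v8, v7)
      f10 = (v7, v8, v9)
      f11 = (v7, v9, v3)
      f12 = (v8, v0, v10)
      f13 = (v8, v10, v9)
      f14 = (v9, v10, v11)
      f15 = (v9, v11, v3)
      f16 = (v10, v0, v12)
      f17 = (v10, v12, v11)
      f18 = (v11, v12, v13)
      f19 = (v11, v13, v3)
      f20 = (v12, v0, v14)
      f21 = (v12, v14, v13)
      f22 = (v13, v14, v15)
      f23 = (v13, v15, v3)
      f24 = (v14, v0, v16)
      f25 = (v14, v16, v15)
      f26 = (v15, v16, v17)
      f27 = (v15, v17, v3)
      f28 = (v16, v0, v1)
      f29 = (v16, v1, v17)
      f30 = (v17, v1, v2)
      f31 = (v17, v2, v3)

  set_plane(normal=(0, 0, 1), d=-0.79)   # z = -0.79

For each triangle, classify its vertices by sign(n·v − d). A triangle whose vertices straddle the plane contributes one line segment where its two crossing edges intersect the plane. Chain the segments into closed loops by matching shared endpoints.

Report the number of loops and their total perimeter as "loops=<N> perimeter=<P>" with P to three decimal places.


Straddling triangles (16 of 32):
  (v1,v4,v2) [--+] → (1.06369, 1.00739, -0.79)–(1.4809, 0, -0.79)  len=1.0904
  (v2,v4,v5) [+-+] → (1.06369, 1.00739, -0.79)–(1.0472, 1.0472, -0.79)  len=0.0431
  (v4,v6,v5) [--+] → (0.0398058, 1.46441, -0.79)–(1.0472, 1.0472, -0.79)  len=1.0904
  (v5,v6,v7) [+-+] → (0.0398058, 1.46441, -0.79)–(0, 1.4809, -0.79)  len=0.0431
  (v6,v8,v7) [--+] → (-1.00739, 1.06369, -0.79)–(0, 1.4809, -0.79)  len=1.0904
  (v7,v8,v9) [+-+] → (-1.00739, 1.06369, -0.79)–(-1.0472, 1.0472, -0.79)  len=0.0431
  (v8,v10,v9) [--+] → (-1.46441, 0.0398058, -0.79)–(-1.0472, 1.0472, -0.79)  len=1.0904
  (v9,v10,v11) [+-+] → (-1.46441, 0.0398058, -0.79)–(-1.4809, 0, -0.79)  len=0.0431
  (v10,v12,v11) [--+] → (-1.06369, -1.00739, -0.79)–(-1.4809, 0, -0.79)  len=1.0904
  (v11,v12,v13) [+-+] → (-1.06369, -1.00739, -0.79)–(-1.0472, -1.0472, -0.79)  len=0.0431
  (v12,v14,v13) [--+] → (-0.0398058, -1.46441, -0.79)–(-1.0472, -1.0472, -0.79)  len=1.0904
  (v13,v14,v15) [+-+] → (-0.0398058, -1.46441, -0.79)–(0, -1.4809, -0.79)  len=0.0431
  (v14,v16,v15) [--+] → (1.00739, -1.06369, -0.79)–(0, -1.4809, -0.79)  len=1.0904
  (v15,v16,v17) [+-+] → (1.00739, -1.06369, -0.79)–(1.0472, -1.0472, -0.79)  len=0.0431
  (v16,v1,v17) [--+] → (1.46441, -0.0398058, -0.79)–(1.0472, -1.0472, -0.79)  len=1.0904
  (v17,v1,v2) [+-+] → (1.46441, -0.0398058, -0.79)–(1.4809, 0, -0.79)  len=0.0431

Chained into 1 loop(s):
  loop 1: 16 segments, perimeter = 9.0677
Total perimeter = 9.068

loops=1 perimeter=9.068


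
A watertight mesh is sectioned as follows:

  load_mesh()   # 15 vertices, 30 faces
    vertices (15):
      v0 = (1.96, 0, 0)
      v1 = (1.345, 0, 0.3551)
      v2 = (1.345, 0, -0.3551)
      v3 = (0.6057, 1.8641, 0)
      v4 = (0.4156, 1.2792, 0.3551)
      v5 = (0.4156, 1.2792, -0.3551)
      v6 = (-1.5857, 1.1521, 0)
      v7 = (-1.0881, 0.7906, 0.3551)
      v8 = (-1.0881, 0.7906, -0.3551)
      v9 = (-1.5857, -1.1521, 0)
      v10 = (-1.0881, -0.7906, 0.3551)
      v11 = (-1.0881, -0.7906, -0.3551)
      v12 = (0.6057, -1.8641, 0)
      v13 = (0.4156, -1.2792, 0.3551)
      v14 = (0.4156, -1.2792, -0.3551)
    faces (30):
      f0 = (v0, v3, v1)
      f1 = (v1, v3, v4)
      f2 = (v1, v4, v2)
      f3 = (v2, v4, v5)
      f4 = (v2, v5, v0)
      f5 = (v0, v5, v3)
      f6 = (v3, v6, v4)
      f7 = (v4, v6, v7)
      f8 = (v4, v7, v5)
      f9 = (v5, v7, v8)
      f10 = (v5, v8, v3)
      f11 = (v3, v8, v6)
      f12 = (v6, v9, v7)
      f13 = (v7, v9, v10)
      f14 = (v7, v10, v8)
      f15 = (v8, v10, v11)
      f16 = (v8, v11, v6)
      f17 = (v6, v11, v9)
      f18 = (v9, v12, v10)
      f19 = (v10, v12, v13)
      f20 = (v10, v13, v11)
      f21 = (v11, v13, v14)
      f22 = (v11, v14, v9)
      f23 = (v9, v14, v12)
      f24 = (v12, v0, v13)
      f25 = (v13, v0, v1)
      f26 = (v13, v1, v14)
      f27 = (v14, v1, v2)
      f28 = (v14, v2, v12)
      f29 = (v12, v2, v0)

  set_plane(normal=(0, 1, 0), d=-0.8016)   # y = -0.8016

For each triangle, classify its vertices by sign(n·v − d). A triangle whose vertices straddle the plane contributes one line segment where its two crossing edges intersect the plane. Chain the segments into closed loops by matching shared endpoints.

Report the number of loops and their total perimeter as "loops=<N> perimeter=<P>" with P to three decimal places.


Straddling triangles (14 of 30):
  (v6,v9,v7) [+-+] → (-1.5857, -0.8016, 0)–(-1.49592, -0.8016, 0.0640668)  len=0.1103
  (v7,v9,v10) [+-+] → (-1.49592, -0.8016, 0.0640668)–(-1.10324, -0.8016, 0.344295)  len=0.4824
  (v6,v11,v9) [++-] → (-1.10324, -0.8016, -0.344295)–(-1.5857, -0.8016, 0)  len=0.5927
  (v9,v12,v10) [--+] → (-1.07074, -0.8016, 0.351461)–(-1.10324, -0.8016, 0.344295)  len=0.0333
  (v10,v12,v13) [+--] → (-1.07074, -0.8016, 0.351461)–(-1.05425, -0.8016, 0.3551)  len=0.0169
  (v10,v13,v11) [+-+] → (-1.05425, -0.8016, 0.3551)–(-1.05425, -0.8016, -0.339111)  len=0.6942
  (v11,v13,v14) [+--] → (-1.05425, -0.8016, -0.339111)–(-1.05425, -0.8016, -0.3551)  len=0.0160
  (v11,v14,v9) [+--] → (-1.05425, -0.8016, -0.3551)–(-1.10324, -0.8016, -0.344295)  len=0.0502
  (v12,v0,v13) [-+-] → (1.37762, -0.8016, 0)–(0.992215, -0.8016, 0.22252)  len=0.4450
  (v13,v0,v1) [-++] → (0.992215, -0.8016, 0.22252)–(0.762599, -0.8016, 0.3551)  len=0.2651
  (v13,v1,v14) [-+-] → (0.762599, -0.8016, 0.3551)–(0.762599, -0.8016, -0.0899409)  len=0.4450
  (v14,v1,v2) [-++] → (0.762599, -0.8016, -0.0899409)–(0.762599, -0.8016, -0.3551)  len=0.2652
  (v14,v2,v12) [-+-] → (0.762599, -0.8016, -0.3551)–(1.02709, -0.8016, -0.2024)  len=0.3054
  (v12,v2,v0) [-++] → (1.02709, -0.8016, -0.2024)–(1.37762, -0.8016, 0)  len=0.4048

Chained into 2 loop(s):
  loop 1: 8 segments, perimeter = 1.9960
  loop 2: 6 segments, perimeter = 2.1306
Total perimeter = 4.127

loops=2 perimeter=4.127


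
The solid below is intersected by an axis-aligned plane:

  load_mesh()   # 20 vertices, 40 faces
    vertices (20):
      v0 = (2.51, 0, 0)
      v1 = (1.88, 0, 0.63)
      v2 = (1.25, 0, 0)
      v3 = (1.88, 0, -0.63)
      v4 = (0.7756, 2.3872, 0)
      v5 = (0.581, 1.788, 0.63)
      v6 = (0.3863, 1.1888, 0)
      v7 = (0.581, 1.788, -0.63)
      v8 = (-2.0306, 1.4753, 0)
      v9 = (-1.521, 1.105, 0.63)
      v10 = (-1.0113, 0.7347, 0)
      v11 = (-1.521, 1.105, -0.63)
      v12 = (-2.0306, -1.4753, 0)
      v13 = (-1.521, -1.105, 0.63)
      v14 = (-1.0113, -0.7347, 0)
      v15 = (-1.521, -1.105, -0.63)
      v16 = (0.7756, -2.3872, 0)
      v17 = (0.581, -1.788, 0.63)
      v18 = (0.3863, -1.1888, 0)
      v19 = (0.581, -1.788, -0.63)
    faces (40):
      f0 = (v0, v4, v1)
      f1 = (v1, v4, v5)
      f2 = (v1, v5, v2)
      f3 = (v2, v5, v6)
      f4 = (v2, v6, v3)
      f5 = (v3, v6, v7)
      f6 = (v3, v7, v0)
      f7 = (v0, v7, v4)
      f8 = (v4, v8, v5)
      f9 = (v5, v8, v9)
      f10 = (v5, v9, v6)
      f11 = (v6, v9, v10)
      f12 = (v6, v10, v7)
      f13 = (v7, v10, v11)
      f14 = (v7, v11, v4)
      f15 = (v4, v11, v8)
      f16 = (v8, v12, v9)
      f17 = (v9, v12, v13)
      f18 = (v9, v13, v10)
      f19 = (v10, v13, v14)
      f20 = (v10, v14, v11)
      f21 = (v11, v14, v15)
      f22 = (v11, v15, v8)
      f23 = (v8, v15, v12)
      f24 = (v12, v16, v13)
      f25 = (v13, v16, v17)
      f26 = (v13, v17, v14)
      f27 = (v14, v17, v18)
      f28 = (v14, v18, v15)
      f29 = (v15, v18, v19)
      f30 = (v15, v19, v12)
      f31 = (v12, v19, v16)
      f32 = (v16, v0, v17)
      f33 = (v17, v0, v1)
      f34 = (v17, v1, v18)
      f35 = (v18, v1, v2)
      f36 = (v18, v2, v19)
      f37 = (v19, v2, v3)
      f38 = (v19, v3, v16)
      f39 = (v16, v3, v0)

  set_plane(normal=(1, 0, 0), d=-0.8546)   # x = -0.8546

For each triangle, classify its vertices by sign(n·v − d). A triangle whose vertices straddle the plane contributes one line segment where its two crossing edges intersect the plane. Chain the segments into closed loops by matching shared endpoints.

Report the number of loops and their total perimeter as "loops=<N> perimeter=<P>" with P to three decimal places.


Straddling triangles (16 of 40):
  (v4,v8,v5) [+-+] → (-0.8546, 1.85745, 0)–(-0.8546, 1.61611, 0.283688)  len=0.3725
  (v5,v8,v9) [+--] → (-0.8546, 1.61611, 0.283688)–(-0.8546, 1.32153, 0.63)  len=0.4547
  (v5,v9,v6) [+-+] → (-0.8546, 1.32153, 0.63)–(-0.8546, 1.13428, 0.409882)  len=0.2890
  (v6,v9,v10) [+--] → (-0.8546, 1.13428, 0.409882)–(-0.8546, 0.785614, 0)  len=0.5381
  (v6,v10,v7) [+-+] → (-0.8546, 0.785614, 0)–(-0.8546, 0.838356, -0.061999)  len=0.0814
  (v7,v10,v11) [+--] → (-0.8546, 0.838356, -0.061999)–(-0.8546, 1.32153, -0.63)  len=0.7457
  (v7,v11,v4) [+-+] → (-0.8546, 1.32153, -0.63)–(-0.8546, 1.47705, -0.447194)  len=0.2400
  (v4,v11,v8) [+--] → (-0.8546, 1.47705, -0.447194)–(-0.8546, 1.85745, 0)  len=0.5871
  (v12,v16,v13) [-+-] → (-0.8546, -1.85745, 0)–(-0.8546, -1.47705, 0.447194)  len=0.5871
  (v13,v16,v17) [-++] → (-0.8546, -1.47705, 0.447194)–(-0.8546, -1.32153, 0.63)  len=0.2400
  (v13,v17,v14) [-+-] → (-0.8546, -1.32153, 0.63)–(-0.8546, -0.838356, 0.061999)  len=0.7457
  (v14,v17,v18) [-++] → (-0.8546, -0.838356, 0.061999)–(-0.8546, -0.785614, 0)  len=0.0814
  (v14,v18,v15) [-+-] → (-0.8546, -0.785614, 0)–(-0.8546, -1.13428, -0.409882)  len=0.5381
  (v15,v18,v19) [-++] → (-0.8546, -1.13428, -0.409882)–(-0.8546, -1.32153, -0.63)  len=0.2890
  (v15,v19,v12) [-+-] → (-0.8546, -1.32153, -0.63)–(-0.8546, -1.61611, -0.283688)  len=0.4547
  (v12,v19,v16) [-++] → (-0.8546, -1.61611, -0.283688)–(-0.8546, -1.85745, 0)  len=0.3725

Chained into 2 loop(s):
  loop 1: 8 segments, perimeter = 3.3084
  loop 2: 8 segments, perimeter = 3.3084
Total perimeter = 6.617

loops=2 perimeter=6.617


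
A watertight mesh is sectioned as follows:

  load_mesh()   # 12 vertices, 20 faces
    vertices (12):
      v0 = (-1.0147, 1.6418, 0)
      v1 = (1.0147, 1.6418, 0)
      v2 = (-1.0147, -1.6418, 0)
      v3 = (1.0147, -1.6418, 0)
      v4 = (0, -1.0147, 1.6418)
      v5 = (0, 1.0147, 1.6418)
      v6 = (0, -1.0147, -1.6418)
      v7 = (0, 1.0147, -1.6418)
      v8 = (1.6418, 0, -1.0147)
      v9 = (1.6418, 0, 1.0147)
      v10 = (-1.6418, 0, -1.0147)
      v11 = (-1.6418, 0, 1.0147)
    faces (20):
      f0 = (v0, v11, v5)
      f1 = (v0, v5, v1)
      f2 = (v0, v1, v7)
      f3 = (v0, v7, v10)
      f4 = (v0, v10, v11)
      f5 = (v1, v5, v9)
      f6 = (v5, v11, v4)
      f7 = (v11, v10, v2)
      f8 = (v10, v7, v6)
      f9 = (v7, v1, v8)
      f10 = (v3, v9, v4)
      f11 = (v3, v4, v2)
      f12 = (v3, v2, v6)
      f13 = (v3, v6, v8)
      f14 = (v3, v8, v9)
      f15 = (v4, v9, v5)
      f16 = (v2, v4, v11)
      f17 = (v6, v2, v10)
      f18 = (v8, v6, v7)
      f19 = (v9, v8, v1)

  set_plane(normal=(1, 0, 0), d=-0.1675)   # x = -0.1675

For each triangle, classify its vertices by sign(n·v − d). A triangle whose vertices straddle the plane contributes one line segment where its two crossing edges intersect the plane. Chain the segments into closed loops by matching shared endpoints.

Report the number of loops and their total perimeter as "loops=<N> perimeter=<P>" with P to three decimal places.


loops=1 perimeter=10.685

Straddling triangles (10 of 20):
  (v0,v11,v5) [--+] → (-0.1675, 0.911178, 1.57782)–(-0.1675, 1.11822, 1.37078)  len=0.2928
  (v0,v5,v1) [-++] → (-0.1675, 1.11822, 1.37078)–(-0.1675, 1.6418, 0)  len=1.4674
  (v0,v1,v7) [-++] → (-0.1675, 1.6418, 0)–(-0.1675, 1.11822, -1.37078)  len=1.4674
  (v0,v7,v10) [-+-] → (-0.1675, 1.11822, -1.37078)–(-0.1675, 0.911178, -1.57782)  len=0.2928
  (v5,v11,v4) [+-+] → (-0.1675, 0.911178, 1.57782)–(-0.1675, -0.911178, 1.57782)  len=1.8224
  (v10,v7,v6) [-++] → (-0.1675, 0.911178, -1.57782)–(-0.1675, -0.911178, -1.57782)  len=1.8224
  (v3,v4,v2) [++-] → (-0.1675, -1.11822, 1.37078)–(-0.1675, -1.6418, 0)  len=1.4674
  (v3,v2,v6) [+-+] → (-0.1675, -1.6418, 0)–(-0.1675, -1.11822, -1.37078)  len=1.4674
  (v2,v4,v11) [-+-] → (-0.1675, -1.11822, 1.37078)–(-0.1675, -0.911178, 1.57782)  len=0.2928
  (v6,v2,v10) [+--] → (-0.1675, -1.11822, -1.37078)–(-0.1675, -0.911178, -1.57782)  len=0.2928

Chained into 1 loop(s):
  loop 1: 10 segments, perimeter = 10.6854
Total perimeter = 10.685


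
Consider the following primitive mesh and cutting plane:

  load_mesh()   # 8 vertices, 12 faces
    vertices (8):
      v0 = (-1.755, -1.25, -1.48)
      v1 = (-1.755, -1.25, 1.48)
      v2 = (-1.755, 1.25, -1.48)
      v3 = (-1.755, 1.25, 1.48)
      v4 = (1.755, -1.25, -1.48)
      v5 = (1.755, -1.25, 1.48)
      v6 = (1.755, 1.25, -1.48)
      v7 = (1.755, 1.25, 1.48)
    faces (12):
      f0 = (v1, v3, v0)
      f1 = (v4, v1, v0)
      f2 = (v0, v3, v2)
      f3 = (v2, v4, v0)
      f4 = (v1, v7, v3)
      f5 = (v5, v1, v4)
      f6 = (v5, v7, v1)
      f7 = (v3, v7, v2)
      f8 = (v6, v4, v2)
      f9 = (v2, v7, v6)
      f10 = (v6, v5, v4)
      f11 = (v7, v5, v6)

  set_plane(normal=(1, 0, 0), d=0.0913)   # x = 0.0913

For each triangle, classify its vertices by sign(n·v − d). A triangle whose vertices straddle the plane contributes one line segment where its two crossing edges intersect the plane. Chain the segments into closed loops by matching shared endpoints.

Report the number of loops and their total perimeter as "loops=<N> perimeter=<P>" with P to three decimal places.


Straddling triangles (8 of 12):
  (v4,v1,v0) [+--] → (0.0913, -1.25, -0.0769937)–(0.0913, -1.25, -1.48)  len=1.4030
  (v2,v4,v0) [-+-] → (0.0913, -0.0650285, -1.48)–(0.0913, -1.25, -1.48)  len=1.1850
  (v1,v7,v3) [-+-] → (0.0913, 0.0650285, 1.48)–(0.0913, 1.25, 1.48)  len=1.1850
  (v5,v1,v4) [+-+] → (0.0913, -1.25, 1.48)–(0.0913, -1.25, -0.0769937)  len=1.5570
  (v5,v7,v1) [++-] → (0.0913, 0.0650285, 1.48)–(0.0913, -1.25, 1.48)  len=1.3150
  (v3,v7,v2) [-+-] → (0.0913, 1.25, 1.48)–(0.0913, 1.25, 0.0769937)  len=1.4030
  (v6,v4,v2) [++-] → (0.0913, -0.0650285, -1.48)–(0.0913, 1.25, -1.48)  len=1.3150
  (v2,v7,v6) [-++] → (0.0913, 1.25, 0.0769937)–(0.0913, 1.25, -1.48)  len=1.5570

Chained into 1 loop(s):
  loop 1: 8 segments, perimeter = 10.9200
Total perimeter = 10.920

loops=1 perimeter=10.920


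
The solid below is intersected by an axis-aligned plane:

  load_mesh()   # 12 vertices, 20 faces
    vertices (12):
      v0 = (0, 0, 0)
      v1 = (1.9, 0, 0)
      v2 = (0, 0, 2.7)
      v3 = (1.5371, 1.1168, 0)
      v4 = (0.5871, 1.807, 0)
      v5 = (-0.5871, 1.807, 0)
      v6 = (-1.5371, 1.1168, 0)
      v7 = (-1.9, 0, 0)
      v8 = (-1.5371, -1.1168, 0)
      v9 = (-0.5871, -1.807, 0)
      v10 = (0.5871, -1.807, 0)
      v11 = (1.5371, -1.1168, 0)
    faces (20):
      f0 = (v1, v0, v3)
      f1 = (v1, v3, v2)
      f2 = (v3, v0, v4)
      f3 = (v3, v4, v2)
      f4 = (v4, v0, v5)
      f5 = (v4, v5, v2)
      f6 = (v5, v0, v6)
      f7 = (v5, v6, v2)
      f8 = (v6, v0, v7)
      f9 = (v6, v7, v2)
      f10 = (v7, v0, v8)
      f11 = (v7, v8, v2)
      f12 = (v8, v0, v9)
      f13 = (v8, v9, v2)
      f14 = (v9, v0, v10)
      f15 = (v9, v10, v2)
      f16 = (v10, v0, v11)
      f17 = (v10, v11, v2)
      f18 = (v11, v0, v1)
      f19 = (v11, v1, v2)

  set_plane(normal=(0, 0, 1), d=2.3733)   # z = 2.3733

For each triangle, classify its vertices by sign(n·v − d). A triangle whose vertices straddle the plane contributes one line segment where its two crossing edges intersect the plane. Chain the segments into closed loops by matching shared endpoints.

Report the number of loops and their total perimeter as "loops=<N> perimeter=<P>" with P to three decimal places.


Straddling triangles (10 of 20):
  (v1,v3,v2) [--+] → (0.185989, 0.135133, 2.3733)–(0.2299, 0, 2.3733)  len=0.1421
  (v3,v4,v2) [--+] → (0.0710391, 0.218647, 2.3733)–(0.185989, 0.135133, 2.3733)  len=0.1421
  (v4,v5,v2) [--+] → (-0.0710391, 0.218647, 2.3733)–(0.0710391, 0.218647, 2.3733)  len=0.1421
  (v5,v6,v2) [--+] → (-0.185989, 0.135133, 2.3733)–(-0.0710391, 0.218647, 2.3733)  len=0.1421
  (v6,v7,v2) [--+] → (-0.2299, 0, 2.3733)–(-0.185989, 0.135133, 2.3733)  len=0.1421
  (v7,v8,v2) [--+] → (-0.185989, -0.135133, 2.3733)–(-0.2299, 0, 2.3733)  len=0.1421
  (v8,v9,v2) [--+] → (-0.0710391, -0.218647, 2.3733)–(-0.185989, -0.135133, 2.3733)  len=0.1421
  (v9,v10,v2) [--+] → (0.0710391, -0.218647, 2.3733)–(-0.0710391, -0.218647, 2.3733)  len=0.1421
  (v10,v11,v2) [--+] → (0.185989, -0.135133, 2.3733)–(0.0710391, -0.218647, 2.3733)  len=0.1421
  (v11,v1,v2) [--+] → (0.2299, 0, 2.3733)–(0.185989, -0.135133, 2.3733)  len=0.1421

Chained into 1 loop(s):
  loop 1: 10 segments, perimeter = 1.4208
Total perimeter = 1.421

loops=1 perimeter=1.421


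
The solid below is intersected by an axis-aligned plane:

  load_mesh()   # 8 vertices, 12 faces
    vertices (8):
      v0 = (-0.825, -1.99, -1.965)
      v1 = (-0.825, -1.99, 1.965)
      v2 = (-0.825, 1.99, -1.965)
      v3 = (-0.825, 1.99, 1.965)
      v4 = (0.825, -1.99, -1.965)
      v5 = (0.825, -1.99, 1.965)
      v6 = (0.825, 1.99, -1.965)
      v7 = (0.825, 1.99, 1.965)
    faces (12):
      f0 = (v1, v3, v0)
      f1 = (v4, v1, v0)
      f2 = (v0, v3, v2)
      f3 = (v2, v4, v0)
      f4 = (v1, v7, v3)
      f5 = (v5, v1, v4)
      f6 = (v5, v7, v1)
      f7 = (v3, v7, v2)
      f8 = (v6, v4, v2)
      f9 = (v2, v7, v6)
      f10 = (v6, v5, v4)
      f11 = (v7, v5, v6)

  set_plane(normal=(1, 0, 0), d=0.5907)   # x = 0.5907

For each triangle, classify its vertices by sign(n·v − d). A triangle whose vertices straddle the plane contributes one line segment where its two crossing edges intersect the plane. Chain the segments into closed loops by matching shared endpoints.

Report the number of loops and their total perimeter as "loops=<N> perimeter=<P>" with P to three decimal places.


loops=1 perimeter=15.820

Straddling triangles (8 of 12):
  (v4,v1,v0) [+--] → (0.5907, -1.99, -1.40694)–(0.5907, -1.99, -1.965)  len=0.5581
  (v2,v4,v0) [-+-] → (0.5907, -1.42484, -1.965)–(0.5907, -1.99, -1.965)  len=0.5652
  (v1,v7,v3) [-+-] → (0.5907, 1.42484, 1.965)–(0.5907, 1.99, 1.965)  len=0.5652
  (v5,v1,v4) [+-+] → (0.5907, -1.99, 1.965)–(0.5907, -1.99, -1.40694)  len=3.3719
  (v5,v7,v1) [++-] → (0.5907, 1.42484, 1.965)–(0.5907, -1.99, 1.965)  len=3.4148
  (v3,v7,v2) [-+-] → (0.5907, 1.99, 1.965)–(0.5907, 1.99, 1.40694)  len=0.5581
  (v6,v4,v2) [++-] → (0.5907, -1.42484, -1.965)–(0.5907, 1.99, -1.965)  len=3.4148
  (v2,v7,v6) [-++] → (0.5907, 1.99, 1.40694)–(0.5907, 1.99, -1.965)  len=3.3719

Chained into 1 loop(s):
  loop 1: 8 segments, perimeter = 15.8200
Total perimeter = 15.820


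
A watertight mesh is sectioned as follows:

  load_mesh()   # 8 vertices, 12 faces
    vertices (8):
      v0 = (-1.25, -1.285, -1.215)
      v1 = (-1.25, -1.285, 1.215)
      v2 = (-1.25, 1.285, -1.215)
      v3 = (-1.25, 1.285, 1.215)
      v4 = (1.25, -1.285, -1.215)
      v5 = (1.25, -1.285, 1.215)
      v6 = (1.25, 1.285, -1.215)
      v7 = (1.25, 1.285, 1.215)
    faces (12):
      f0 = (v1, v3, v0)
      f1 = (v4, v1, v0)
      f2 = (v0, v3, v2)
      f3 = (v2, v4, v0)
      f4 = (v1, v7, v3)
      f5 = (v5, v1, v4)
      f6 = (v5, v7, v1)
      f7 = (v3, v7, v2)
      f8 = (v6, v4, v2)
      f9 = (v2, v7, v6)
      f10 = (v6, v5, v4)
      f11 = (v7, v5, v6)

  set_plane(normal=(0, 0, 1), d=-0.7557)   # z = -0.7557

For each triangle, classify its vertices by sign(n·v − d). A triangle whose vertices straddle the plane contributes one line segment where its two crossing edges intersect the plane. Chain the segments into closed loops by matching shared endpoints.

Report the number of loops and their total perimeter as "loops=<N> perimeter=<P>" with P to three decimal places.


loops=1 perimeter=10.140

Straddling triangles (8 of 12):
  (v1,v3,v0) [++-] → (-1.25, -0.799238, -0.7557)–(-1.25, -1.285, -0.7557)  len=0.4858
  (v4,v1,v0) [-+-] → (0.777469, -1.285, -0.7557)–(-1.25, -1.285, -0.7557)  len=2.0275
  (v0,v3,v2) [-+-] → (-1.25, -0.799238, -0.7557)–(-1.25, 1.285, -0.7557)  len=2.0842
  (v5,v1,v4) [++-] → (0.777469, -1.285, -0.7557)–(1.25, -1.285, -0.7557)  len=0.4725
  (v3,v7,v2) [++-] → (-0.777469, 1.285, -0.7557)–(-1.25, 1.285, -0.7557)  len=0.4725
  (v2,v7,v6) [-+-] → (-0.777469, 1.285, -0.7557)–(1.25, 1.285, -0.7557)  len=2.0275
  (v6,v5,v4) [-+-] → (1.25, 0.799238, -0.7557)–(1.25, -1.285, -0.7557)  len=2.0842
  (v7,v5,v6) [++-] → (1.25, 0.799238, -0.7557)–(1.25, 1.285, -0.7557)  len=0.4858

Chained into 1 loop(s):
  loop 1: 8 segments, perimeter = 10.1400
Total perimeter = 10.140


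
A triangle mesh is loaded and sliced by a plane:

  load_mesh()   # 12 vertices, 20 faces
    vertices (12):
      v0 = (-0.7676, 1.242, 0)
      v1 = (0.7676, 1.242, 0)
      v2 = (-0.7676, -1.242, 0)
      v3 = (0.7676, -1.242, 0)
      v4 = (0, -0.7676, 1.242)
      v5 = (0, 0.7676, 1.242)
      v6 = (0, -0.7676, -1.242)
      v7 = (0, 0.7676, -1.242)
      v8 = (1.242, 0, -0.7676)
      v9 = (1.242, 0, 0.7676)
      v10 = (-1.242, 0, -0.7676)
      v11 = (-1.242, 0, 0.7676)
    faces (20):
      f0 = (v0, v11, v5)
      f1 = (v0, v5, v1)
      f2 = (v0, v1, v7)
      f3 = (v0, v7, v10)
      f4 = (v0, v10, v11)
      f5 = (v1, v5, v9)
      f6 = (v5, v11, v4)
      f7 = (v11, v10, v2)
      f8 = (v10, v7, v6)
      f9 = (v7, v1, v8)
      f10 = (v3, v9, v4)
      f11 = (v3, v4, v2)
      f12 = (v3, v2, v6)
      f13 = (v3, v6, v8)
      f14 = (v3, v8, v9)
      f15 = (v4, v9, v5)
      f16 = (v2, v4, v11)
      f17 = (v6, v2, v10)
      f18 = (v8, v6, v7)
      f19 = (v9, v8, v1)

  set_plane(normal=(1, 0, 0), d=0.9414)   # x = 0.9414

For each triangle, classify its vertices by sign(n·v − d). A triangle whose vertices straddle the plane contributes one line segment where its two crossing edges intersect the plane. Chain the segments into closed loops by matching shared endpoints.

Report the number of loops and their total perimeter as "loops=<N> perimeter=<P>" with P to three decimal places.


loops=1 perimeter=5.269

Straddling triangles (8 of 20):
  (v1,v5,v9) [--+] → (0.9414, 0.185781, 0.882419)–(0.9414, 0.786984, 0.281216)  len=0.8502
  (v7,v1,v8) [--+] → (0.9414, 0.786984, -0.281216)–(0.9414, 0.185781, -0.882419)  len=0.8502
  (v3,v9,v4) [-+-] → (0.9414, -0.786984, 0.281216)–(0.9414, -0.185781, 0.882419)  len=0.8502
  (v3,v6,v8) [--+] → (0.9414, -0.185781, -0.882419)–(0.9414, -0.786984, -0.281216)  len=0.8502
  (v3,v8,v9) [-++] → (0.9414, -0.786984, -0.281216)–(0.9414, -0.786984, 0.281216)  len=0.5624
  (v4,v9,v5) [-+-] → (0.9414, -0.185781, 0.882419)–(0.9414, 0.185781, 0.882419)  len=0.3716
  (v8,v6,v7) [+--] → (0.9414, -0.185781, -0.882419)–(0.9414, 0.185781, -0.882419)  len=0.3716
  (v9,v8,v1) [++-] → (0.9414, 0.786984, -0.281216)–(0.9414, 0.786984, 0.281216)  len=0.5624

Chained into 1 loop(s):
  loop 1: 8 segments, perimeter = 5.2689
Total perimeter = 5.269


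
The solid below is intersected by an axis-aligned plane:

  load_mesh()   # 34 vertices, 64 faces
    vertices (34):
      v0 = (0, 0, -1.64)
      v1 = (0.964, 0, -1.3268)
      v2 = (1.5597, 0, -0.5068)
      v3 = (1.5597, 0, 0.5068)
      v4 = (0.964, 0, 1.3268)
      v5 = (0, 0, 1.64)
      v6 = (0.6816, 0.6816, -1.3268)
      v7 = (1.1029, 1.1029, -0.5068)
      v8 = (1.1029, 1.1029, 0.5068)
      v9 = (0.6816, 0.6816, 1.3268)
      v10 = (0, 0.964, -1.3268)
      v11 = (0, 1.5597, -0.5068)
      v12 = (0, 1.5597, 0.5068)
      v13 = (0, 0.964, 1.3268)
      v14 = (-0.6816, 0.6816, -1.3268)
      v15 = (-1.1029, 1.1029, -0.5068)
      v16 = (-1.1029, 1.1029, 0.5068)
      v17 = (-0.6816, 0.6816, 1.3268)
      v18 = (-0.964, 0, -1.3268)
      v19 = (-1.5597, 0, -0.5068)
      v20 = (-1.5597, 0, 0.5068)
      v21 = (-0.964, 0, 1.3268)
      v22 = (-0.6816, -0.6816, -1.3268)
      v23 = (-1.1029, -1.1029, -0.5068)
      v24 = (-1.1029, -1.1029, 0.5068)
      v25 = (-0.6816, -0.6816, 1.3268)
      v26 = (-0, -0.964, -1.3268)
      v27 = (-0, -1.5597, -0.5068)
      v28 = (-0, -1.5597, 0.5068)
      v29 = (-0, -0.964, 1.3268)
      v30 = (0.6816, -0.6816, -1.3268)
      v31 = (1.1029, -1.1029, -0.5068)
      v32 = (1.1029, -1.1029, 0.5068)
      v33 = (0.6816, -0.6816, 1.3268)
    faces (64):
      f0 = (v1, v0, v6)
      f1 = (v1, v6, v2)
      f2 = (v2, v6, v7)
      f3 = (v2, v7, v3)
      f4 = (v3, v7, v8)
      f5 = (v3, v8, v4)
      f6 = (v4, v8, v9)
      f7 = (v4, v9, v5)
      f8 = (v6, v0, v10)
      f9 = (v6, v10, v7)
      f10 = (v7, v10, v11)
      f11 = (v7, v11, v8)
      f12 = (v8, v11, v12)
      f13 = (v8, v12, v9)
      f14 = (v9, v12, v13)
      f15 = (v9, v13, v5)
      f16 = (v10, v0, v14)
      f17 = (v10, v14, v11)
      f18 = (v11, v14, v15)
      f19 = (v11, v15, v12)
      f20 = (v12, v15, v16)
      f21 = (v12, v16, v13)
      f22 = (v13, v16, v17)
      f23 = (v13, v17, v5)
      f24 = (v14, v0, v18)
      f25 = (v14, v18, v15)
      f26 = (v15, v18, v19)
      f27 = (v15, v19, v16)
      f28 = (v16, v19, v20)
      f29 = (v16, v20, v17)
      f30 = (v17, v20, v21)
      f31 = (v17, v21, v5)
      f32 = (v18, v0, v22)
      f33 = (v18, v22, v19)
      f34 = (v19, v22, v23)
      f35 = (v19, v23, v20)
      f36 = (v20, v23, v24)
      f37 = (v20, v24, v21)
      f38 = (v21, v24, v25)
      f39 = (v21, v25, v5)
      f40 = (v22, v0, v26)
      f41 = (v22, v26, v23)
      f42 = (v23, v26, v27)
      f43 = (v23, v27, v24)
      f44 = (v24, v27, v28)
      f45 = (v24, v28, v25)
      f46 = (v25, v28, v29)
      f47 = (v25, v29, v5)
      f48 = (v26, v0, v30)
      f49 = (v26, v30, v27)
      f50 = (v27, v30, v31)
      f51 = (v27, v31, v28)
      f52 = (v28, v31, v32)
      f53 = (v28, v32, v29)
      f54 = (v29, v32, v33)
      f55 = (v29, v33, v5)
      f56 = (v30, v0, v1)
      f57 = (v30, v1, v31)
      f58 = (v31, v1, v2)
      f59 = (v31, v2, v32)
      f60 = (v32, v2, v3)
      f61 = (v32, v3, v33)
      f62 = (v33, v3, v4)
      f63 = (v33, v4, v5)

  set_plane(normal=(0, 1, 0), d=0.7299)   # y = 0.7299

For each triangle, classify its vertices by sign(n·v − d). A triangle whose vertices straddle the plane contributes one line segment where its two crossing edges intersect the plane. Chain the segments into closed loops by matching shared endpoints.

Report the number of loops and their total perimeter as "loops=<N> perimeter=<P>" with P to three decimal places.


Straddling triangles (20 of 64):
  (v2,v6,v7) [--+] → (0.7299, 0.7299, -1.23279)–(1.25739, 0.7299, -0.5068)  len=0.8974
  (v2,v7,v3) [-+-] → (1.25739, 0.7299, -0.5068)–(1.25739, 0.7299, -0.164001)  len=0.3428
  (v3,v7,v8) [-++] → (1.25739, 0.7299, -0.164001)–(1.25739, 0.7299, 0.5068)  len=0.6708
  (v3,v8,v4) [-+-] → (1.25739, 0.7299, 0.5068)–(1.05592, 0.7299, 0.784123)  len=0.3428
  (v4,v8,v9) [-+-] → (1.05592, 0.7299, 0.784123)–(0.7299, 0.7299, 1.23279)  len=0.5546
  (v6,v0,v10) [--+] → (0, 0.7299, -1.40286)–(0.565023, 0.7299, -1.3268)  len=0.5701
  (v6,v10,v7) [-++] → (0.565023, 0.7299, -1.3268)–(0.7299, 0.7299, -1.23279)  len=0.1898
  (v8,v12,v9) [++-] → (0.644109, 0.7299, 1.2817)–(0.7299, 0.7299, 1.23279)  len=0.0988
  (v9,v12,v13) [-++] → (0.644109, 0.7299, 1.2817)–(0.565023, 0.7299, 1.3268)  len=0.0910
  (v9,v13,v5) [-+-] → (0.565023, 0.7299, 1.3268)–(0, 0.7299, 1.40286)  len=0.5701
  (v10,v0,v14) [+--] → (0, 0.7299, -1.40286)–(-0.565023, 0.7299, -1.3268)  len=0.5701
  (v10,v14,v11) [+-+] → (-0.565023, 0.7299, -1.3268)–(-0.644109, 0.7299, -1.2817)  len=0.0910
  (v11,v14,v15) [+-+] → (-0.644109, 0.7299, -1.2817)–(-0.7299, 0.7299, -1.23279)  len=0.0988
  (v13,v16,v17) [++-] → (-0.7299, 0.7299, 1.23279)–(-0.565023, 0.7299, 1.3268)  len=0.1898
  (v13,v17,v5) [+--] → (-0.565023, 0.7299, 1.3268)–(0, 0.7299, 1.40286)  len=0.5701
  (v14,v18,v15) [--+] → (-1.05592, 0.7299, -0.784123)–(-0.7299, 0.7299, -1.23279)  len=0.5546
  (v15,v18,v19) [+--] → (-1.05592, 0.7299, -0.784123)–(-1.25739, 0.7299, -0.5068)  len=0.3428
  (v15,v19,v16) [+-+] → (-1.25739, 0.7299, -0.5068)–(-1.25739, 0.7299, 0.164001)  len=0.6708
  (v16,v19,v20) [+--] → (-1.25739, 0.7299, 0.164001)–(-1.25739, 0.7299, 0.5068)  len=0.3428
  (v16,v20,v17) [+--] → (-1.25739, 0.7299, 0.5068)–(-0.7299, 0.7299, 1.23279)  len=0.8974

Chained into 1 loop(s):
  loop 1: 20 segments, perimeter = 8.6564
Total perimeter = 8.656

loops=1 perimeter=8.656


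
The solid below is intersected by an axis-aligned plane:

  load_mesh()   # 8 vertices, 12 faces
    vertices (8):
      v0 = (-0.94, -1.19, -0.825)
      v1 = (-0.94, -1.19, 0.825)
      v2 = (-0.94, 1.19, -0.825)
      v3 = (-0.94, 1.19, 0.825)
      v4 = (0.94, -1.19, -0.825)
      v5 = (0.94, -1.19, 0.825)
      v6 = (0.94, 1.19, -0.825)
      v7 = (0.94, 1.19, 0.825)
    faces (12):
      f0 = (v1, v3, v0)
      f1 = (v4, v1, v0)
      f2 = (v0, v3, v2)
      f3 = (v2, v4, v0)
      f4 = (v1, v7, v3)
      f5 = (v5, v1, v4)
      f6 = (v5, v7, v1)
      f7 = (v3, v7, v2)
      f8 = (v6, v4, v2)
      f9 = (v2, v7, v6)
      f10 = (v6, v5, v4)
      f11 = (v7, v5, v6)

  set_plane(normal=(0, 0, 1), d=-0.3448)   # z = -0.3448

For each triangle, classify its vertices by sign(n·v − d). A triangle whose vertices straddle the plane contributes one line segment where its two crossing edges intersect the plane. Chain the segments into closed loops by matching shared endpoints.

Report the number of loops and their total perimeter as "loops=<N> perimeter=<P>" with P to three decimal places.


Straddling triangles (8 of 12):
  (v1,v3,v0) [++-] → (-0.94, -0.497348, -0.3448)–(-0.94, -1.19, -0.3448)  len=0.6927
  (v4,v1,v0) [-+-] → (0.392863, -1.19, -0.3448)–(-0.94, -1.19, -0.3448)  len=1.3329
  (v0,v3,v2) [-+-] → (-0.94, -0.497348, -0.3448)–(-0.94, 1.19, -0.3448)  len=1.6873
  (v5,v1,v4) [++-] → (0.392863, -1.19, -0.3448)–(0.94, -1.19, -0.3448)  len=0.5471
  (v3,v7,v2) [++-] → (-0.392863, 1.19, -0.3448)–(-0.94, 1.19, -0.3448)  len=0.5471
  (v2,v7,v6) [-+-] → (-0.392863, 1.19, -0.3448)–(0.94, 1.19, -0.3448)  len=1.3329
  (v6,v5,v4) [-+-] → (0.94, 0.497348, -0.3448)–(0.94, -1.19, -0.3448)  len=1.6873
  (v7,v5,v6) [++-] → (0.94, 0.497348, -0.3448)–(0.94, 1.19, -0.3448)  len=0.6927

Chained into 1 loop(s):
  loop 1: 8 segments, perimeter = 8.5200
Total perimeter = 8.520

loops=1 perimeter=8.520


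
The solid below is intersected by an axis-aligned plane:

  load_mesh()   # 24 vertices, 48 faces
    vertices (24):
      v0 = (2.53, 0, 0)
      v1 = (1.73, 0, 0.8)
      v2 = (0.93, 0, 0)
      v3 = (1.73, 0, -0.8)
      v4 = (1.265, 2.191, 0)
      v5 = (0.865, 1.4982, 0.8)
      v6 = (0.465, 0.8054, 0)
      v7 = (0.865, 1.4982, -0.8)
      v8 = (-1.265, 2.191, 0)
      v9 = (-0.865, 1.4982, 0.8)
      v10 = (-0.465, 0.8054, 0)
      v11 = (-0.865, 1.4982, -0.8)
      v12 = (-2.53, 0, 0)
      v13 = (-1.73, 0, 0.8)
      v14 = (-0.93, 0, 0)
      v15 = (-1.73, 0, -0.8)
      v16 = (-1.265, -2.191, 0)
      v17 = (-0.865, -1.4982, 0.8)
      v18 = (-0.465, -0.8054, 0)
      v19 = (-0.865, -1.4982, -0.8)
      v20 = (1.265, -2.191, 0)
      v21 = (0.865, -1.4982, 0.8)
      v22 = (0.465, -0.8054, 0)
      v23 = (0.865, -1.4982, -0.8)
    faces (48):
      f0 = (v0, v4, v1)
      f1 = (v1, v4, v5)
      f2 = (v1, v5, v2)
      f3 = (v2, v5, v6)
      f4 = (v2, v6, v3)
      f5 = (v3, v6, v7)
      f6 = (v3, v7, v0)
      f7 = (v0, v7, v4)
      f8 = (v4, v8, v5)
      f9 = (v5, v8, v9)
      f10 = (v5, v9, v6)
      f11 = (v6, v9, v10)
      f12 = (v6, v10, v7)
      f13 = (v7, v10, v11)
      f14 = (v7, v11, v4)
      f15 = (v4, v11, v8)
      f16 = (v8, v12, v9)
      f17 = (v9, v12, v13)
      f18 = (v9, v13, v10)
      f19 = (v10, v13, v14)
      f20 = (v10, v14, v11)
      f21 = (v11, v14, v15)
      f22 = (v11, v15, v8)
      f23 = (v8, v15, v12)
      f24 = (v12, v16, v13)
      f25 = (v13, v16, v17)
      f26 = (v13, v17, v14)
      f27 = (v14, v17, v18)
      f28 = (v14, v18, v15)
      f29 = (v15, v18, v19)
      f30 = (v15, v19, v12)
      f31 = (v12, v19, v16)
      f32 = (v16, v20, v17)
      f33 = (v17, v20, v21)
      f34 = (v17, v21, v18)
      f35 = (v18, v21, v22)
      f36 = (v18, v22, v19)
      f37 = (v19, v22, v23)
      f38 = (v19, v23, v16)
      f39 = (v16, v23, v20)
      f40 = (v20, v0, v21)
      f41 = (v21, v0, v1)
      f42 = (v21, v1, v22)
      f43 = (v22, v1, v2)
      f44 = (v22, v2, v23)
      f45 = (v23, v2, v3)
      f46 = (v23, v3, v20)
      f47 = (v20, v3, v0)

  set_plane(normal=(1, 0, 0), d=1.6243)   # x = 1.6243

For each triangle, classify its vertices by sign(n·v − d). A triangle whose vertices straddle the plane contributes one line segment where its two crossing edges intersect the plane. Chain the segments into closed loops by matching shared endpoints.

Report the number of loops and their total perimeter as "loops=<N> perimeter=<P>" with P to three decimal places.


Straddling triangles (14 of 48):
  (v0,v4,v1) [+-+] → (1.6243, 1.56869, 0)–(1.6243, 0.49804, 0.618151)  len=1.2363
  (v1,v4,v5) [+--] → (1.6243, 0.49804, 0.618151)–(1.6243, 0.183075, 0.8)  len=0.3637
  (v1,v5,v2) [+--] → (1.6243, 0.183075, 0.8)–(1.6243, 0, 0.6943)  len=0.2114
  (v2,v6,v3) [--+] → (1.6243, 0.0672971, -0.733154)–(1.6243, 0, -0.6943)  len=0.0777
  (v3,v6,v7) [+--] → (1.6243, 0.0672971, -0.733154)–(1.6243, 0.183075, -0.8)  len=0.1337
  (v3,v7,v0) [+-+] → (1.6243, 0.183075, -0.8)–(1.6243, 0.814967, -0.435171)  len=0.7296
  (v0,v7,v4) [+--] → (1.6243, 0.814967, -0.435171)–(1.6243, 1.56869, 0)  len=0.8703
  (v20,v0,v21) [-+-] → (1.6243, -1.56869, 0)–(1.6243, -0.814967, 0.435171)  len=0.8703
  (v21,v0,v1) [-++] → (1.6243, -0.814967, 0.435171)–(1.6243, -0.183075, 0.8)  len=0.7296
  (v21,v1,v22) [-+-] → (1.6243, -0.183075, 0.8)–(1.6243, -0.0672971, 0.733154)  len=0.1337
  (v22,v1,v2) [-+-] → (1.6243, -0.0672971, 0.733154)–(1.6243, 0, 0.6943)  len=0.0777
  (v23,v2,v3) [--+] → (1.6243, 0, -0.6943)–(1.6243, -0.183075, -0.8)  len=0.2114
  (v23,v3,v20) [-+-] → (1.6243, -0.183075, -0.8)–(1.6243, -0.49804, -0.618151)  len=0.3637
  (v20,v3,v0) [-++] → (1.6243, -0.49804, -0.618151)–(1.6243, -1.56869, 0)  len=1.2363

Chained into 1 loop(s):
  loop 1: 14 segments, perimeter = 7.2455
Total perimeter = 7.245

loops=1 perimeter=7.245


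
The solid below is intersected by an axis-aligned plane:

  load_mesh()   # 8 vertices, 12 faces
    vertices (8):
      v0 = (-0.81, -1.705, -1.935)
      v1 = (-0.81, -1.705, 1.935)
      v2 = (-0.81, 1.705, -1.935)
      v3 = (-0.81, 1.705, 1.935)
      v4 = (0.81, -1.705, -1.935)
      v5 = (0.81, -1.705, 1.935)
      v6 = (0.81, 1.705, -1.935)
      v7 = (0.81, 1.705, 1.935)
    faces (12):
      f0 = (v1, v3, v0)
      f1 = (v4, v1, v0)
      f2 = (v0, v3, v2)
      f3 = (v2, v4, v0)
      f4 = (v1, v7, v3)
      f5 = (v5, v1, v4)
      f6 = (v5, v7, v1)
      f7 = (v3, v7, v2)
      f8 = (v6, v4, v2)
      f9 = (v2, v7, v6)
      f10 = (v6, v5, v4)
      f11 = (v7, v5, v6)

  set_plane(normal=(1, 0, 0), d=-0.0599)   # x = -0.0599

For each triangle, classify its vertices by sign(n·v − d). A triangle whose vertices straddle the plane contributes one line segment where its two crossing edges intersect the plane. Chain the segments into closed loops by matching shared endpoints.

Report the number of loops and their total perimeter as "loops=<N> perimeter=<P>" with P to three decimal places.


Straddling triangles (8 of 12):
  (v4,v1,v0) [+--] → (-0.0599, -1.705, 0.143094)–(-0.0599, -1.705, -1.935)  len=2.0781
  (v2,v4,v0) [-+-] → (-0.0599, 0.126086, -1.935)–(-0.0599, -1.705, -1.935)  len=1.8311
  (v1,v7,v3) [-+-] → (-0.0599, -0.126086, 1.935)–(-0.0599, 1.705, 1.935)  len=1.8311
  (v5,v1,v4) [+-+] → (-0.0599, -1.705, 1.935)–(-0.0599, -1.705, 0.143094)  len=1.7919
  (v5,v7,v1) [++-] → (-0.0599, -0.126086, 1.935)–(-0.0599, -1.705, 1.935)  len=1.5789
  (v3,v7,v2) [-+-] → (-0.0599, 1.705, 1.935)–(-0.0599, 1.705, -0.143094)  len=2.0781
  (v6,v4,v2) [++-] → (-0.0599, 0.126086, -1.935)–(-0.0599, 1.705, -1.935)  len=1.5789
  (v2,v7,v6) [-++] → (-0.0599, 1.705, -0.143094)–(-0.0599, 1.705, -1.935)  len=1.7919

Chained into 1 loop(s):
  loop 1: 8 segments, perimeter = 14.5600
Total perimeter = 14.560

loops=1 perimeter=14.560


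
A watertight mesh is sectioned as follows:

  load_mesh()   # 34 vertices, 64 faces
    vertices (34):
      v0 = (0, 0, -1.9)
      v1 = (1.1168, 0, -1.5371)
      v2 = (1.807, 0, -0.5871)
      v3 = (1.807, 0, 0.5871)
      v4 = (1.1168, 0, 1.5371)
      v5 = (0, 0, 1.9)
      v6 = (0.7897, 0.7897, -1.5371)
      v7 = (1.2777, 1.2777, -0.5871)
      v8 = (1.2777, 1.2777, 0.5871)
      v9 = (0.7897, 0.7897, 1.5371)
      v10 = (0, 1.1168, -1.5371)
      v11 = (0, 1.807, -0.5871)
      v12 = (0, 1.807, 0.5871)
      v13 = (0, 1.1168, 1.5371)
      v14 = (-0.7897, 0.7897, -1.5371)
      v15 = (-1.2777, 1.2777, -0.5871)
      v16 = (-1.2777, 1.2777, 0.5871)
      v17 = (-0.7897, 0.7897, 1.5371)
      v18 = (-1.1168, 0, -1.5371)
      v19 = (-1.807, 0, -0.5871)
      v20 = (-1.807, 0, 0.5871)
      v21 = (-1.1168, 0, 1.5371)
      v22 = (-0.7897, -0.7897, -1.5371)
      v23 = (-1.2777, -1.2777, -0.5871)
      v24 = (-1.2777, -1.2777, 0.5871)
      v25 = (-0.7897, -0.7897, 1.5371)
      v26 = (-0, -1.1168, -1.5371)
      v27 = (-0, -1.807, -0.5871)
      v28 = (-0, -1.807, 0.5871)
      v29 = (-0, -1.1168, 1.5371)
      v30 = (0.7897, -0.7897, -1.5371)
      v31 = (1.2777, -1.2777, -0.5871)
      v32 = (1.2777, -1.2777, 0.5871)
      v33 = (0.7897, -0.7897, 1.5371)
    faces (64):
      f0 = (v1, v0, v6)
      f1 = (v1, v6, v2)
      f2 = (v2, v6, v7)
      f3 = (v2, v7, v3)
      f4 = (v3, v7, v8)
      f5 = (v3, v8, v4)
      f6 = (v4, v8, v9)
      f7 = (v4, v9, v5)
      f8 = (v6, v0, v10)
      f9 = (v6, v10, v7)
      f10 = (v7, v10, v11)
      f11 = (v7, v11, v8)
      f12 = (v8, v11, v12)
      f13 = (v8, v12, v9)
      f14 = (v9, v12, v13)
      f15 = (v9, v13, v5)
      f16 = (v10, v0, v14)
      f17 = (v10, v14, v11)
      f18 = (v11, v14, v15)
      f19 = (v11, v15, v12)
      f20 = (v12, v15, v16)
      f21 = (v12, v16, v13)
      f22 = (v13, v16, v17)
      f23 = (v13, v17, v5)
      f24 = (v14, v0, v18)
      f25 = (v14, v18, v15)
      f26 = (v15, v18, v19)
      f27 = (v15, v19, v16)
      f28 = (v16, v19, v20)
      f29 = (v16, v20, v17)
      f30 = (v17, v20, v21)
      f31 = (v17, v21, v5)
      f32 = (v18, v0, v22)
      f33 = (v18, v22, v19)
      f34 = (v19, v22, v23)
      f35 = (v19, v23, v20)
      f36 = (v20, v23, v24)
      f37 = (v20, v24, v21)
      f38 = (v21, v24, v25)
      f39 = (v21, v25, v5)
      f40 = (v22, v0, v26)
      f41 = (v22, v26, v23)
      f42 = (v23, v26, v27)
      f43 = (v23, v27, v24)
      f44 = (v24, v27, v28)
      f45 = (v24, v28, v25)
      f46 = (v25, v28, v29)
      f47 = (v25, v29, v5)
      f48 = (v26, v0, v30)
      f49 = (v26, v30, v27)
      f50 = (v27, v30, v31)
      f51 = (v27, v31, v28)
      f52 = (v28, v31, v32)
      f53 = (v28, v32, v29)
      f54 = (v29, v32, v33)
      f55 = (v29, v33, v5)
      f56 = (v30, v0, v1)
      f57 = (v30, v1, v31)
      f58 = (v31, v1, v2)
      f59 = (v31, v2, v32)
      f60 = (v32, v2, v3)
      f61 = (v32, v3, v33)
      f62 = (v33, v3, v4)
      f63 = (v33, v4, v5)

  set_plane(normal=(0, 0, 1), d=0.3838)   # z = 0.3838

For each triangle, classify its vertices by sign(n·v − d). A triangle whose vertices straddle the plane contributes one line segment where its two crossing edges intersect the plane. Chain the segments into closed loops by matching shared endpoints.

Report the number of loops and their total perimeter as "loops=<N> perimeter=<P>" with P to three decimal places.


loops=1 perimeter=11.064

Straddling triangles (16 of 64):
  (v2,v7,v3) [--+] → (1.71536, 0.22122, 0.3838)–(1.807, 0, 0.3838)  len=0.2395
  (v3,v7,v8) [+-+] → (1.71536, 0.22122, 0.3838)–(1.2777, 1.2777, 0.3838)  len=1.1435
  (v7,v11,v8) [--+] → (1.05648, 1.36934, 0.3838)–(1.2777, 1.2777, 0.3838)  len=0.2395
  (v8,v11,v12) [+-+] → (1.05648, 1.36934, 0.3838)–(0, 1.807, 0.3838)  len=1.1435
  (v11,v15,v12) [--+] → (-0.22122, 1.71536, 0.3838)–(0, 1.807, 0.3838)  len=0.2395
  (v12,v15,v16) [+-+] → (-0.22122, 1.71536, 0.3838)–(-1.2777, 1.2777, 0.3838)  len=1.1435
  (v15,v19,v16) [--+] → (-1.36934, 1.05648, 0.3838)–(-1.2777, 1.2777, 0.3838)  len=0.2395
  (v16,v19,v20) [+-+] → (-1.36934, 1.05648, 0.3838)–(-1.807, 0, 0.3838)  len=1.1435
  (v19,v23,v20) [--+] → (-1.71536, -0.22122, 0.3838)–(-1.807, 0, 0.3838)  len=0.2395
  (v20,v23,v24) [+-+] → (-1.71536, -0.22122, 0.3838)–(-1.2777, -1.2777, 0.3838)  len=1.1435
  (v23,v27,v24) [--+] → (-1.05648, -1.36934, 0.3838)–(-1.2777, -1.2777, 0.3838)  len=0.2395
  (v24,v27,v28) [+-+] → (-1.05648, -1.36934, 0.3838)–(0, -1.807, 0.3838)  len=1.1435
  (v27,v31,v28) [--+] → (0.22122, -1.71536, 0.3838)–(0, -1.807, 0.3838)  len=0.2395
  (v28,v31,v32) [+-+] → (0.22122, -1.71536, 0.3838)–(1.2777, -1.2777, 0.3838)  len=1.1435
  (v31,v2,v32) [--+] → (1.36934, -1.05648, 0.3838)–(1.2777, -1.2777, 0.3838)  len=0.2395
  (v32,v2,v3) [+-+] → (1.36934, -1.05648, 0.3838)–(1.807, 0, 0.3838)  len=1.1435

Chained into 1 loop(s):
  loop 1: 16 segments, perimeter = 11.0640
Total perimeter = 11.064
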